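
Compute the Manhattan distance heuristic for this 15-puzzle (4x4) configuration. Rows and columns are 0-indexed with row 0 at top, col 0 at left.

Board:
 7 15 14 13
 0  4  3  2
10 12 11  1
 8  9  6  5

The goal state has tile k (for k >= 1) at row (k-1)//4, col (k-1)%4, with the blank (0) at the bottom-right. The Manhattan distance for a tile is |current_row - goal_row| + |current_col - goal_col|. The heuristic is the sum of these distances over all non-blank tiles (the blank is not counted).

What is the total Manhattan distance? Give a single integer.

Tile 7: at (0,0), goal (1,2), distance |0-1|+|0-2| = 3
Tile 15: at (0,1), goal (3,2), distance |0-3|+|1-2| = 4
Tile 14: at (0,2), goal (3,1), distance |0-3|+|2-1| = 4
Tile 13: at (0,3), goal (3,0), distance |0-3|+|3-0| = 6
Tile 4: at (1,1), goal (0,3), distance |1-0|+|1-3| = 3
Tile 3: at (1,2), goal (0,2), distance |1-0|+|2-2| = 1
Tile 2: at (1,3), goal (0,1), distance |1-0|+|3-1| = 3
Tile 10: at (2,0), goal (2,1), distance |2-2|+|0-1| = 1
Tile 12: at (2,1), goal (2,3), distance |2-2|+|1-3| = 2
Tile 11: at (2,2), goal (2,2), distance |2-2|+|2-2| = 0
Tile 1: at (2,3), goal (0,0), distance |2-0|+|3-0| = 5
Tile 8: at (3,0), goal (1,3), distance |3-1|+|0-3| = 5
Tile 9: at (3,1), goal (2,0), distance |3-2|+|1-0| = 2
Tile 6: at (3,2), goal (1,1), distance |3-1|+|2-1| = 3
Tile 5: at (3,3), goal (1,0), distance |3-1|+|3-0| = 5
Sum: 3 + 4 + 4 + 6 + 3 + 1 + 3 + 1 + 2 + 0 + 5 + 5 + 2 + 3 + 5 = 47

Answer: 47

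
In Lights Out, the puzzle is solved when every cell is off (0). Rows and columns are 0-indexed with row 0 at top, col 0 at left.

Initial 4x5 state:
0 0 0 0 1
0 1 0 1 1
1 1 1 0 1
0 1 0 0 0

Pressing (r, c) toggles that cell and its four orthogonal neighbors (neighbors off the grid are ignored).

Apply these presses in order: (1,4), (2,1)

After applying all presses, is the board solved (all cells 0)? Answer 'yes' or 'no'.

After press 1 at (1,4):
0 0 0 0 0
0 1 0 0 0
1 1 1 0 0
0 1 0 0 0

After press 2 at (2,1):
0 0 0 0 0
0 0 0 0 0
0 0 0 0 0
0 0 0 0 0

Lights still on: 0

Answer: yes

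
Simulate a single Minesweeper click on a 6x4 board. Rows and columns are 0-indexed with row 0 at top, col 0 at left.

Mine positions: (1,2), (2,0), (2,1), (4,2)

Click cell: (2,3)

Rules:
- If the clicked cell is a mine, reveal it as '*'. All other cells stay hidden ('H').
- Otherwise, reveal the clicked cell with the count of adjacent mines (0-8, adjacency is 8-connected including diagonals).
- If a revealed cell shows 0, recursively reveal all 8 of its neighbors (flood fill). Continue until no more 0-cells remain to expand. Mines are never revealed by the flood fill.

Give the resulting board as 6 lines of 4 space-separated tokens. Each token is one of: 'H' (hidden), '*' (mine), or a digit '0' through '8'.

H H H H
H H H H
H H H 1
H H H H
H H H H
H H H H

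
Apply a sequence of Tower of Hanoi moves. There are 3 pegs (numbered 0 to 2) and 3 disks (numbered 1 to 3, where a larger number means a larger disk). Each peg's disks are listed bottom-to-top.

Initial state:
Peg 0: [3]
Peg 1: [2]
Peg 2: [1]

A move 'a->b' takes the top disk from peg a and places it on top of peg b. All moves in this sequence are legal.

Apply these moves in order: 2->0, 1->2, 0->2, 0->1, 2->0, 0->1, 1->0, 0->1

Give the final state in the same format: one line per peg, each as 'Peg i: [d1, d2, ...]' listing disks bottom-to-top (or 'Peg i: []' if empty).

After move 1 (2->0):
Peg 0: [3, 1]
Peg 1: [2]
Peg 2: []

After move 2 (1->2):
Peg 0: [3, 1]
Peg 1: []
Peg 2: [2]

After move 3 (0->2):
Peg 0: [3]
Peg 1: []
Peg 2: [2, 1]

After move 4 (0->1):
Peg 0: []
Peg 1: [3]
Peg 2: [2, 1]

After move 5 (2->0):
Peg 0: [1]
Peg 1: [3]
Peg 2: [2]

After move 6 (0->1):
Peg 0: []
Peg 1: [3, 1]
Peg 2: [2]

After move 7 (1->0):
Peg 0: [1]
Peg 1: [3]
Peg 2: [2]

After move 8 (0->1):
Peg 0: []
Peg 1: [3, 1]
Peg 2: [2]

Answer: Peg 0: []
Peg 1: [3, 1]
Peg 2: [2]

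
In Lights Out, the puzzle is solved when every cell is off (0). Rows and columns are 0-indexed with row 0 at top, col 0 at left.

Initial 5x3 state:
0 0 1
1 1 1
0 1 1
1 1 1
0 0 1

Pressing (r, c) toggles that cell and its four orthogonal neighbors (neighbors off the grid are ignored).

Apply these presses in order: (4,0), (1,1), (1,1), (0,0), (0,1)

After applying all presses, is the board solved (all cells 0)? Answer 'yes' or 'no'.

After press 1 at (4,0):
0 0 1
1 1 1
0 1 1
0 1 1
1 1 1

After press 2 at (1,1):
0 1 1
0 0 0
0 0 1
0 1 1
1 1 1

After press 3 at (1,1):
0 0 1
1 1 1
0 1 1
0 1 1
1 1 1

After press 4 at (0,0):
1 1 1
0 1 1
0 1 1
0 1 1
1 1 1

After press 5 at (0,1):
0 0 0
0 0 1
0 1 1
0 1 1
1 1 1

Lights still on: 8

Answer: no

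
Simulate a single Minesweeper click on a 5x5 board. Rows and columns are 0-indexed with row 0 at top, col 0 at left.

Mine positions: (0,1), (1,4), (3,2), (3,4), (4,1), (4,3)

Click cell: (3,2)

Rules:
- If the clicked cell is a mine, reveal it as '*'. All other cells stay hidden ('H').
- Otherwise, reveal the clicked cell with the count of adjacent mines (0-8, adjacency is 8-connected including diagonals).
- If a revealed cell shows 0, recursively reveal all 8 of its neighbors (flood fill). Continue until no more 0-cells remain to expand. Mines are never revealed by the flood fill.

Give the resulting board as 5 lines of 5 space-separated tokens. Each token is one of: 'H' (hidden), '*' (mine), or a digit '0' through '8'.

H H H H H
H H H H H
H H H H H
H H * H H
H H H H H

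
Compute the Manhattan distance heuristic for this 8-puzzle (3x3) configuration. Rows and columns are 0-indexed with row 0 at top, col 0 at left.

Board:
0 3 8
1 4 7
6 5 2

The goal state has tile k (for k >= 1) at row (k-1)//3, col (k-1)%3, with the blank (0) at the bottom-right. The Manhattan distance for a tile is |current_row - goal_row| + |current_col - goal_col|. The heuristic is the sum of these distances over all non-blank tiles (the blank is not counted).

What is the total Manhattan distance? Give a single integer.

Answer: 16

Derivation:
Tile 3: (0,1)->(0,2) = 1
Tile 8: (0,2)->(2,1) = 3
Tile 1: (1,0)->(0,0) = 1
Tile 4: (1,1)->(1,0) = 1
Tile 7: (1,2)->(2,0) = 3
Tile 6: (2,0)->(1,2) = 3
Tile 5: (2,1)->(1,1) = 1
Tile 2: (2,2)->(0,1) = 3
Sum: 1 + 3 + 1 + 1 + 3 + 3 + 1 + 3 = 16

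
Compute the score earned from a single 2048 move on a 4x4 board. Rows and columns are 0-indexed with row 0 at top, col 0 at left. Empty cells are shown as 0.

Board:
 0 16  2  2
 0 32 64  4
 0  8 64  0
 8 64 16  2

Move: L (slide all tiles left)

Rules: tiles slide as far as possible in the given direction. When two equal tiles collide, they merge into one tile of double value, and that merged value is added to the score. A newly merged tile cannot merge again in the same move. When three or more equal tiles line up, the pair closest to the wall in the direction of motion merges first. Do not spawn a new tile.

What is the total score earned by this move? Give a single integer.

Answer: 4

Derivation:
Slide left:
row 0: [0, 16, 2, 2] -> [16, 4, 0, 0]  score +4 (running 4)
row 1: [0, 32, 64, 4] -> [32, 64, 4, 0]  score +0 (running 4)
row 2: [0, 8, 64, 0] -> [8, 64, 0, 0]  score +0 (running 4)
row 3: [8, 64, 16, 2] -> [8, 64, 16, 2]  score +0 (running 4)
Board after move:
16  4  0  0
32 64  4  0
 8 64  0  0
 8 64 16  2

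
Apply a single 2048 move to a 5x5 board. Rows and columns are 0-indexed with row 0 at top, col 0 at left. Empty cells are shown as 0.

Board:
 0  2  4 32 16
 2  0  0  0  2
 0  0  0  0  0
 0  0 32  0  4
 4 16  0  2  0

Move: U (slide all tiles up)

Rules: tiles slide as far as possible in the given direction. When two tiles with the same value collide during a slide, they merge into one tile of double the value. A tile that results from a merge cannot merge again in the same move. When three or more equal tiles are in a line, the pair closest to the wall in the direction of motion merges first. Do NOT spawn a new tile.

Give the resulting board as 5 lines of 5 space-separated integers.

Answer:  2  2  4 32 16
 4 16 32  2  2
 0  0  0  0  4
 0  0  0  0  0
 0  0  0  0  0

Derivation:
Slide up:
col 0: [0, 2, 0, 0, 4] -> [2, 4, 0, 0, 0]
col 1: [2, 0, 0, 0, 16] -> [2, 16, 0, 0, 0]
col 2: [4, 0, 0, 32, 0] -> [4, 32, 0, 0, 0]
col 3: [32, 0, 0, 0, 2] -> [32, 2, 0, 0, 0]
col 4: [16, 2, 0, 4, 0] -> [16, 2, 4, 0, 0]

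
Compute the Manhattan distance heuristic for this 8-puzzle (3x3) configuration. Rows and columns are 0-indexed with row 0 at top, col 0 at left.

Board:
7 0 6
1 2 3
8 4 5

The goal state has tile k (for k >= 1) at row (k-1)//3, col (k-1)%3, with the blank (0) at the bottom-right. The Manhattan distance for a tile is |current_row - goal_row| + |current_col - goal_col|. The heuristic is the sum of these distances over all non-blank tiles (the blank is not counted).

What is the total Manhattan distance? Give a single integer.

Tile 7: (0,0)->(2,0) = 2
Tile 6: (0,2)->(1,2) = 1
Tile 1: (1,0)->(0,0) = 1
Tile 2: (1,1)->(0,1) = 1
Tile 3: (1,2)->(0,2) = 1
Tile 8: (2,0)->(2,1) = 1
Tile 4: (2,1)->(1,0) = 2
Tile 5: (2,2)->(1,1) = 2
Sum: 2 + 1 + 1 + 1 + 1 + 1 + 2 + 2 = 11

Answer: 11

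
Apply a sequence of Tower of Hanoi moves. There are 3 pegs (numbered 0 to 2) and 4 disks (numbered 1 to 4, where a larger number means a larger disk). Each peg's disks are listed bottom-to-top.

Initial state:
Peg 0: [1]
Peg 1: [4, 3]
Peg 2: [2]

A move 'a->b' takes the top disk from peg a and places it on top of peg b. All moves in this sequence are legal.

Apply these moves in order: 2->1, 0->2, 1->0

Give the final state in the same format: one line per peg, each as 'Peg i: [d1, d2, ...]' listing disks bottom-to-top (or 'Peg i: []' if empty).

Answer: Peg 0: [2]
Peg 1: [4, 3]
Peg 2: [1]

Derivation:
After move 1 (2->1):
Peg 0: [1]
Peg 1: [4, 3, 2]
Peg 2: []

After move 2 (0->2):
Peg 0: []
Peg 1: [4, 3, 2]
Peg 2: [1]

After move 3 (1->0):
Peg 0: [2]
Peg 1: [4, 3]
Peg 2: [1]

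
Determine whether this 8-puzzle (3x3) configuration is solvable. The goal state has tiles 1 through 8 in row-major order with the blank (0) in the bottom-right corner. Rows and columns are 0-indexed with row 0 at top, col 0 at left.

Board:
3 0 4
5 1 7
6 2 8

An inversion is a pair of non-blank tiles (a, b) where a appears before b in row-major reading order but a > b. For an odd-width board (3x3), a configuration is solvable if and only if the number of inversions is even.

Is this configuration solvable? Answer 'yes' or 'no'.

Inversions (pairs i<j in row-major order where tile[i] > tile[j] > 0): 9
9 is odd, so the puzzle is not solvable.

Answer: no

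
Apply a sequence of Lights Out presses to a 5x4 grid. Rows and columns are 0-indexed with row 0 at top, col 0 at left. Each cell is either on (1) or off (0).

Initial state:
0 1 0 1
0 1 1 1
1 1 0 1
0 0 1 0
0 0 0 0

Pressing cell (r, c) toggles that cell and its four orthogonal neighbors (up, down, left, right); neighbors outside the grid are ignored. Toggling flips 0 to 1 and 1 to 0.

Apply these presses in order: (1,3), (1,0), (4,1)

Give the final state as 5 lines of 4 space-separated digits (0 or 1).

Answer: 1 1 0 0
1 0 0 0
0 1 0 0
0 1 1 0
1 1 1 0

Derivation:
After press 1 at (1,3):
0 1 0 0
0 1 0 0
1 1 0 0
0 0 1 0
0 0 0 0

After press 2 at (1,0):
1 1 0 0
1 0 0 0
0 1 0 0
0 0 1 0
0 0 0 0

After press 3 at (4,1):
1 1 0 0
1 0 0 0
0 1 0 0
0 1 1 0
1 1 1 0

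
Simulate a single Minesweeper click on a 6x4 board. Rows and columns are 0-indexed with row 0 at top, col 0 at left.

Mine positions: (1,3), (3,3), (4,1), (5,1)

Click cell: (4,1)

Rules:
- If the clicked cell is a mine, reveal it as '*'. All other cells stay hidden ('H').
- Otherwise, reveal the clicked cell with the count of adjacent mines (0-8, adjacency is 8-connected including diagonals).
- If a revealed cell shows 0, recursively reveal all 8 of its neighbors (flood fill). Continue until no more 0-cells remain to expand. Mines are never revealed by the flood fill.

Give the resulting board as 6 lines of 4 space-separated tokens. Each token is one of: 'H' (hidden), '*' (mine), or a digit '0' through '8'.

H H H H
H H H H
H H H H
H H H H
H * H H
H H H H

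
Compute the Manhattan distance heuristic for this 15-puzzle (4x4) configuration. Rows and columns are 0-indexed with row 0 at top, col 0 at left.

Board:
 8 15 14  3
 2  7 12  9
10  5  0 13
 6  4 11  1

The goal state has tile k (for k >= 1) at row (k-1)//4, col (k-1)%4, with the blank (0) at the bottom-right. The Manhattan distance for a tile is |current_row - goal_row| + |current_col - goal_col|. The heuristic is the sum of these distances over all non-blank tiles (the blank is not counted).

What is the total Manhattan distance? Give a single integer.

Answer: 44

Derivation:
Tile 8: at (0,0), goal (1,3), distance |0-1|+|0-3| = 4
Tile 15: at (0,1), goal (3,2), distance |0-3|+|1-2| = 4
Tile 14: at (0,2), goal (3,1), distance |0-3|+|2-1| = 4
Tile 3: at (0,3), goal (0,2), distance |0-0|+|3-2| = 1
Tile 2: at (1,0), goal (0,1), distance |1-0|+|0-1| = 2
Tile 7: at (1,1), goal (1,2), distance |1-1|+|1-2| = 1
Tile 12: at (1,2), goal (2,3), distance |1-2|+|2-3| = 2
Tile 9: at (1,3), goal (2,0), distance |1-2|+|3-0| = 4
Tile 10: at (2,0), goal (2,1), distance |2-2|+|0-1| = 1
Tile 5: at (2,1), goal (1,0), distance |2-1|+|1-0| = 2
Tile 13: at (2,3), goal (3,0), distance |2-3|+|3-0| = 4
Tile 6: at (3,0), goal (1,1), distance |3-1|+|0-1| = 3
Tile 4: at (3,1), goal (0,3), distance |3-0|+|1-3| = 5
Tile 11: at (3,2), goal (2,2), distance |3-2|+|2-2| = 1
Tile 1: at (3,3), goal (0,0), distance |3-0|+|3-0| = 6
Sum: 4 + 4 + 4 + 1 + 2 + 1 + 2 + 4 + 1 + 2 + 4 + 3 + 5 + 1 + 6 = 44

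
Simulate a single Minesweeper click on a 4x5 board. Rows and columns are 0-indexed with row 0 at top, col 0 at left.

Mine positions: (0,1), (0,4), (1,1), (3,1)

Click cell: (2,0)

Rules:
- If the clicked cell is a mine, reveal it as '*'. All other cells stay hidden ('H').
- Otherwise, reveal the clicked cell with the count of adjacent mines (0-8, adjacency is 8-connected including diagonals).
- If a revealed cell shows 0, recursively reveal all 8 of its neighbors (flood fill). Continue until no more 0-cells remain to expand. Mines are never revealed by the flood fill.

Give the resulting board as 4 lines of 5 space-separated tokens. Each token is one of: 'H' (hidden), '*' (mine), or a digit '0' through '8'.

H H H H H
H H H H H
2 H H H H
H H H H H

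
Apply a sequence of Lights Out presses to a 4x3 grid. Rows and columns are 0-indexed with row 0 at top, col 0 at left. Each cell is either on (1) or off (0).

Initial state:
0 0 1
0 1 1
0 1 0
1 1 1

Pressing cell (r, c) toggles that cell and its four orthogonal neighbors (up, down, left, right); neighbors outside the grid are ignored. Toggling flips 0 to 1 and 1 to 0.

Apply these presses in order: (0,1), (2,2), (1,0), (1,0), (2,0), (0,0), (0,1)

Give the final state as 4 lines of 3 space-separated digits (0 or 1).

Answer: 1 1 1
0 1 0
1 1 1
0 1 0

Derivation:
After press 1 at (0,1):
1 1 0
0 0 1
0 1 0
1 1 1

After press 2 at (2,2):
1 1 0
0 0 0
0 0 1
1 1 0

After press 3 at (1,0):
0 1 0
1 1 0
1 0 1
1 1 0

After press 4 at (1,0):
1 1 0
0 0 0
0 0 1
1 1 0

After press 5 at (2,0):
1 1 0
1 0 0
1 1 1
0 1 0

After press 6 at (0,0):
0 0 0
0 0 0
1 1 1
0 1 0

After press 7 at (0,1):
1 1 1
0 1 0
1 1 1
0 1 0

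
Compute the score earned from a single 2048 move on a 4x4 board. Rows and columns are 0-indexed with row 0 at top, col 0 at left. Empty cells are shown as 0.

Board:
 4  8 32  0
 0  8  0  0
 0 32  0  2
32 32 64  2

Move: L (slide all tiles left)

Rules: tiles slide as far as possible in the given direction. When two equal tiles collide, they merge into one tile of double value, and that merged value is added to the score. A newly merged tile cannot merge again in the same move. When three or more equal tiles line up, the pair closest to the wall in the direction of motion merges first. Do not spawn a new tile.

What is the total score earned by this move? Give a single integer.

Answer: 64

Derivation:
Slide left:
row 0: [4, 8, 32, 0] -> [4, 8, 32, 0]  score +0 (running 0)
row 1: [0, 8, 0, 0] -> [8, 0, 0, 0]  score +0 (running 0)
row 2: [0, 32, 0, 2] -> [32, 2, 0, 0]  score +0 (running 0)
row 3: [32, 32, 64, 2] -> [64, 64, 2, 0]  score +64 (running 64)
Board after move:
 4  8 32  0
 8  0  0  0
32  2  0  0
64 64  2  0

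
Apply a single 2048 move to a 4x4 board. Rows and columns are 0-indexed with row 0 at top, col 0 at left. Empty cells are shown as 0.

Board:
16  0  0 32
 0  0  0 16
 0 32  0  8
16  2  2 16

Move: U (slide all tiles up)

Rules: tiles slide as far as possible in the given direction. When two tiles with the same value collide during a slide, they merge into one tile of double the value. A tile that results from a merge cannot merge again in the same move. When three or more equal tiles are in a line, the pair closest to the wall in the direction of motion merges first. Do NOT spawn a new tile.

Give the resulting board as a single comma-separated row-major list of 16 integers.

Slide up:
col 0: [16, 0, 0, 16] -> [32, 0, 0, 0]
col 1: [0, 0, 32, 2] -> [32, 2, 0, 0]
col 2: [0, 0, 0, 2] -> [2, 0, 0, 0]
col 3: [32, 16, 8, 16] -> [32, 16, 8, 16]

Answer: 32, 32, 2, 32, 0, 2, 0, 16, 0, 0, 0, 8, 0, 0, 0, 16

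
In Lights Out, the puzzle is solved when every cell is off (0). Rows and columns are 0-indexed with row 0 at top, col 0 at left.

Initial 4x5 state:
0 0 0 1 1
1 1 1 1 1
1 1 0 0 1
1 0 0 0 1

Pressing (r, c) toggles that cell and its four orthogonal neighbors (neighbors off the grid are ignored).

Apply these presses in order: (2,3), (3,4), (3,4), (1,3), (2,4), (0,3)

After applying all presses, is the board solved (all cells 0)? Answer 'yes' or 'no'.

After press 1 at (2,3):
0 0 0 1 1
1 1 1 0 1
1 1 1 1 0
1 0 0 1 1

After press 2 at (3,4):
0 0 0 1 1
1 1 1 0 1
1 1 1 1 1
1 0 0 0 0

After press 3 at (3,4):
0 0 0 1 1
1 1 1 0 1
1 1 1 1 0
1 0 0 1 1

After press 4 at (1,3):
0 0 0 0 1
1 1 0 1 0
1 1 1 0 0
1 0 0 1 1

After press 5 at (2,4):
0 0 0 0 1
1 1 0 1 1
1 1 1 1 1
1 0 0 1 0

After press 6 at (0,3):
0 0 1 1 0
1 1 0 0 1
1 1 1 1 1
1 0 0 1 0

Lights still on: 12

Answer: no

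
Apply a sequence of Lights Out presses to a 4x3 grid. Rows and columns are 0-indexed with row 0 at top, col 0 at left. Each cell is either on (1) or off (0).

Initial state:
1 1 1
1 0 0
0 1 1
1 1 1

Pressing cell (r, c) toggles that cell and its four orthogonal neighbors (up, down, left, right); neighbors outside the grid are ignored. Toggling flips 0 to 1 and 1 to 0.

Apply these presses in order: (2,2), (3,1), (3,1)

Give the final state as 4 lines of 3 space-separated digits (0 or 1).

Answer: 1 1 1
1 0 1
0 0 0
1 1 0

Derivation:
After press 1 at (2,2):
1 1 1
1 0 1
0 0 0
1 1 0

After press 2 at (3,1):
1 1 1
1 0 1
0 1 0
0 0 1

After press 3 at (3,1):
1 1 1
1 0 1
0 0 0
1 1 0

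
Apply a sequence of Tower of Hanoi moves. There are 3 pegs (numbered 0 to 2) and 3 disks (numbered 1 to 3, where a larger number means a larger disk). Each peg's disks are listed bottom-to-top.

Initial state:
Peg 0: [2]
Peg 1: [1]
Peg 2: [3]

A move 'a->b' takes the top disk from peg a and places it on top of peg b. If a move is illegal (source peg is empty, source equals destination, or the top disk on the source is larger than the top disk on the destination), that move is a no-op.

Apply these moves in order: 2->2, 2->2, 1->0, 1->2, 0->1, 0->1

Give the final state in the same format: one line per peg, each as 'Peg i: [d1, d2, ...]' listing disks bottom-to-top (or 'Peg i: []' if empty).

Answer: Peg 0: [2]
Peg 1: [1]
Peg 2: [3]

Derivation:
After move 1 (2->2):
Peg 0: [2]
Peg 1: [1]
Peg 2: [3]

After move 2 (2->2):
Peg 0: [2]
Peg 1: [1]
Peg 2: [3]

After move 3 (1->0):
Peg 0: [2, 1]
Peg 1: []
Peg 2: [3]

After move 4 (1->2):
Peg 0: [2, 1]
Peg 1: []
Peg 2: [3]

After move 5 (0->1):
Peg 0: [2]
Peg 1: [1]
Peg 2: [3]

After move 6 (0->1):
Peg 0: [2]
Peg 1: [1]
Peg 2: [3]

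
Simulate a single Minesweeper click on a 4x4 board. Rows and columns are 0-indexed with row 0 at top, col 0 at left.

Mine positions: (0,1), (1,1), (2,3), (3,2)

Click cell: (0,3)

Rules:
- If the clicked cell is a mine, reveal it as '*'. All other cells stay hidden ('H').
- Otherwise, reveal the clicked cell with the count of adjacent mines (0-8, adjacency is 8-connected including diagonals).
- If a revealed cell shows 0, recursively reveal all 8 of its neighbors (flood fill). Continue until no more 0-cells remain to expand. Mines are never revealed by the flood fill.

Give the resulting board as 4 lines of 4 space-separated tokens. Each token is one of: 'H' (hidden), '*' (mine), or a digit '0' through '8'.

H H 2 0
H H 3 1
H H H H
H H H H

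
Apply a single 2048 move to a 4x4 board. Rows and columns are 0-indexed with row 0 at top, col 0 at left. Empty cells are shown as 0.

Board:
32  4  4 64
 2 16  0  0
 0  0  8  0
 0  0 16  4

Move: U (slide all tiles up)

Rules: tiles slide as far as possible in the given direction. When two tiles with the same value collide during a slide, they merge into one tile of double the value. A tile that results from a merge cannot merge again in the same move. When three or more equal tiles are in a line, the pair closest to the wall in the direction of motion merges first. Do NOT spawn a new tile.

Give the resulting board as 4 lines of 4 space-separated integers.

Answer: 32  4  4 64
 2 16  8  4
 0  0 16  0
 0  0  0  0

Derivation:
Slide up:
col 0: [32, 2, 0, 0] -> [32, 2, 0, 0]
col 1: [4, 16, 0, 0] -> [4, 16, 0, 0]
col 2: [4, 0, 8, 16] -> [4, 8, 16, 0]
col 3: [64, 0, 0, 4] -> [64, 4, 0, 0]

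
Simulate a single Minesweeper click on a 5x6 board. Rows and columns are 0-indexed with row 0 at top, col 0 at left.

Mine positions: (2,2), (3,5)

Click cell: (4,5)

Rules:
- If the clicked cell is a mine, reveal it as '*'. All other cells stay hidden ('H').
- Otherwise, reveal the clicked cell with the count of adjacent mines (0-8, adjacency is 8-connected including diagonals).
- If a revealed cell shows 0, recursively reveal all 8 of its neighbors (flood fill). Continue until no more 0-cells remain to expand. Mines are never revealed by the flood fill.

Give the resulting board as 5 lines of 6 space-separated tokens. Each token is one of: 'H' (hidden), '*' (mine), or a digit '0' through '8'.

H H H H H H
H H H H H H
H H H H H H
H H H H H H
H H H H H 1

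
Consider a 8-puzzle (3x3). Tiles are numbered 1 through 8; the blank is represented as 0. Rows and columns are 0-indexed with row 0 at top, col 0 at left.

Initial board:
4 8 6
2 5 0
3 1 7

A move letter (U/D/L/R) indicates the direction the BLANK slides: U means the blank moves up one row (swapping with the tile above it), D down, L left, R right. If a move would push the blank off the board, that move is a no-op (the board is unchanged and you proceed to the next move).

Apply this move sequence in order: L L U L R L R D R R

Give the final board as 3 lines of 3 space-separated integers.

After move 1 (L):
4 8 6
2 0 5
3 1 7

After move 2 (L):
4 8 6
0 2 5
3 1 7

After move 3 (U):
0 8 6
4 2 5
3 1 7

After move 4 (L):
0 8 6
4 2 5
3 1 7

After move 5 (R):
8 0 6
4 2 5
3 1 7

After move 6 (L):
0 8 6
4 2 5
3 1 7

After move 7 (R):
8 0 6
4 2 5
3 1 7

After move 8 (D):
8 2 6
4 0 5
3 1 7

After move 9 (R):
8 2 6
4 5 0
3 1 7

After move 10 (R):
8 2 6
4 5 0
3 1 7

Answer: 8 2 6
4 5 0
3 1 7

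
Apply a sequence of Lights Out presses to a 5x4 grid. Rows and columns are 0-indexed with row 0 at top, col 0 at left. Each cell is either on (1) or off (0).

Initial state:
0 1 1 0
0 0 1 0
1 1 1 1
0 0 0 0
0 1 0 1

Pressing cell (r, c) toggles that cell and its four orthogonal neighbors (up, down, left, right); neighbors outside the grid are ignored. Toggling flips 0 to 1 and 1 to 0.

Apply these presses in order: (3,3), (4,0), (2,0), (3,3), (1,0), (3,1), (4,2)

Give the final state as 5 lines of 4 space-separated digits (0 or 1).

Answer: 1 1 1 0
0 1 1 0
1 1 1 1
1 1 0 0
1 0 1 0

Derivation:
After press 1 at (3,3):
0 1 1 0
0 0 1 0
1 1 1 0
0 0 1 1
0 1 0 0

After press 2 at (4,0):
0 1 1 0
0 0 1 0
1 1 1 0
1 0 1 1
1 0 0 0

After press 3 at (2,0):
0 1 1 0
1 0 1 0
0 0 1 0
0 0 1 1
1 0 0 0

After press 4 at (3,3):
0 1 1 0
1 0 1 0
0 0 1 1
0 0 0 0
1 0 0 1

After press 5 at (1,0):
1 1 1 0
0 1 1 0
1 0 1 1
0 0 0 0
1 0 0 1

After press 6 at (3,1):
1 1 1 0
0 1 1 0
1 1 1 1
1 1 1 0
1 1 0 1

After press 7 at (4,2):
1 1 1 0
0 1 1 0
1 1 1 1
1 1 0 0
1 0 1 0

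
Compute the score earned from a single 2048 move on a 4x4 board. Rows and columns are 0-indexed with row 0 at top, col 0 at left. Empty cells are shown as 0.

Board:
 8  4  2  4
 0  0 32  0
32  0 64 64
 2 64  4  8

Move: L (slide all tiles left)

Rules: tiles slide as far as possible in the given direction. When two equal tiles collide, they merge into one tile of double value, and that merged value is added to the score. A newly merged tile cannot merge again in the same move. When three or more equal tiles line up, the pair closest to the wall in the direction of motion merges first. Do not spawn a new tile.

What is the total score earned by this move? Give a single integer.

Answer: 128

Derivation:
Slide left:
row 0: [8, 4, 2, 4] -> [8, 4, 2, 4]  score +0 (running 0)
row 1: [0, 0, 32, 0] -> [32, 0, 0, 0]  score +0 (running 0)
row 2: [32, 0, 64, 64] -> [32, 128, 0, 0]  score +128 (running 128)
row 3: [2, 64, 4, 8] -> [2, 64, 4, 8]  score +0 (running 128)
Board after move:
  8   4   2   4
 32   0   0   0
 32 128   0   0
  2  64   4   8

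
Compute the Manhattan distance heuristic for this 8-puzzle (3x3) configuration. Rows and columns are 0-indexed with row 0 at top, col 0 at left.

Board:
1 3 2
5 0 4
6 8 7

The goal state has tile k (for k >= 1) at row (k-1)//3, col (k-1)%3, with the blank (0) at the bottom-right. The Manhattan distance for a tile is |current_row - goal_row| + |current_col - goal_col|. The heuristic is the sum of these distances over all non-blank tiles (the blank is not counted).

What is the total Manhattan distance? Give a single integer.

Answer: 10

Derivation:
Tile 1: at (0,0), goal (0,0), distance |0-0|+|0-0| = 0
Tile 3: at (0,1), goal (0,2), distance |0-0|+|1-2| = 1
Tile 2: at (0,2), goal (0,1), distance |0-0|+|2-1| = 1
Tile 5: at (1,0), goal (1,1), distance |1-1|+|0-1| = 1
Tile 4: at (1,2), goal (1,0), distance |1-1|+|2-0| = 2
Tile 6: at (2,0), goal (1,2), distance |2-1|+|0-2| = 3
Tile 8: at (2,1), goal (2,1), distance |2-2|+|1-1| = 0
Tile 7: at (2,2), goal (2,0), distance |2-2|+|2-0| = 2
Sum: 0 + 1 + 1 + 1 + 2 + 3 + 0 + 2 = 10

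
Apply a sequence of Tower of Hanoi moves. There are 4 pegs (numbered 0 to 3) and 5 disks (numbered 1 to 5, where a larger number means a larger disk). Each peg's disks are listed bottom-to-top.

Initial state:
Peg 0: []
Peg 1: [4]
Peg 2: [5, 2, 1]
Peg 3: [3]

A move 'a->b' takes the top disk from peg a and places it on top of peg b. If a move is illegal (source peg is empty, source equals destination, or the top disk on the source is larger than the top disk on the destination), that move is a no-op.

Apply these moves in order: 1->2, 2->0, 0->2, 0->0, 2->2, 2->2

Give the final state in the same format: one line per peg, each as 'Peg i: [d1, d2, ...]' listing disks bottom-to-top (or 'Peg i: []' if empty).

Answer: Peg 0: []
Peg 1: [4]
Peg 2: [5, 2, 1]
Peg 3: [3]

Derivation:
After move 1 (1->2):
Peg 0: []
Peg 1: [4]
Peg 2: [5, 2, 1]
Peg 3: [3]

After move 2 (2->0):
Peg 0: [1]
Peg 1: [4]
Peg 2: [5, 2]
Peg 3: [3]

After move 3 (0->2):
Peg 0: []
Peg 1: [4]
Peg 2: [5, 2, 1]
Peg 3: [3]

After move 4 (0->0):
Peg 0: []
Peg 1: [4]
Peg 2: [5, 2, 1]
Peg 3: [3]

After move 5 (2->2):
Peg 0: []
Peg 1: [4]
Peg 2: [5, 2, 1]
Peg 3: [3]

After move 6 (2->2):
Peg 0: []
Peg 1: [4]
Peg 2: [5, 2, 1]
Peg 3: [3]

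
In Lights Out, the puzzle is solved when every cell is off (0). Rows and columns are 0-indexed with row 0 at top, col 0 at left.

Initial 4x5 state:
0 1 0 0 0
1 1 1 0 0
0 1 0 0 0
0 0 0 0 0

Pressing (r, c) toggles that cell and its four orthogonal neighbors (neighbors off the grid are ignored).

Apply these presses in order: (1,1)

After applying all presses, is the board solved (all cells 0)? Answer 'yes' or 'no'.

Answer: yes

Derivation:
After press 1 at (1,1):
0 0 0 0 0
0 0 0 0 0
0 0 0 0 0
0 0 0 0 0

Lights still on: 0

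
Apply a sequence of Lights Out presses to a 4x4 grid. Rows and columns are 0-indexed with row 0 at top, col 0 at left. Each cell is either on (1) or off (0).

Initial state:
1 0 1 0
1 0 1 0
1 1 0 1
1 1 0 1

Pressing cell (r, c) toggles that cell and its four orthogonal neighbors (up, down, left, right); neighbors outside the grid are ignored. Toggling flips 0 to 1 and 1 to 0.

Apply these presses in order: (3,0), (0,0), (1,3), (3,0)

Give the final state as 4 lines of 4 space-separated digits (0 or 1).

Answer: 0 1 1 1
0 0 0 1
1 1 0 0
1 1 0 1

Derivation:
After press 1 at (3,0):
1 0 1 0
1 0 1 0
0 1 0 1
0 0 0 1

After press 2 at (0,0):
0 1 1 0
0 0 1 0
0 1 0 1
0 0 0 1

After press 3 at (1,3):
0 1 1 1
0 0 0 1
0 1 0 0
0 0 0 1

After press 4 at (3,0):
0 1 1 1
0 0 0 1
1 1 0 0
1 1 0 1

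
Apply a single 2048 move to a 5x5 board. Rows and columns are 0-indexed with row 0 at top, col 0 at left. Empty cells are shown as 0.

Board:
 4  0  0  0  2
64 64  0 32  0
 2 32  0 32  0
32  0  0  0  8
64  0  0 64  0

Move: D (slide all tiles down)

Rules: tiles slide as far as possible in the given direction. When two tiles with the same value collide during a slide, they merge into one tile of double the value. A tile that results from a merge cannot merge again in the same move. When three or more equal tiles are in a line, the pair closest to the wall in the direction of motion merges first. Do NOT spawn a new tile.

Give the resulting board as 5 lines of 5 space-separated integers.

Slide down:
col 0: [4, 64, 2, 32, 64] -> [4, 64, 2, 32, 64]
col 1: [0, 64, 32, 0, 0] -> [0, 0, 0, 64, 32]
col 2: [0, 0, 0, 0, 0] -> [0, 0, 0, 0, 0]
col 3: [0, 32, 32, 0, 64] -> [0, 0, 0, 64, 64]
col 4: [2, 0, 0, 8, 0] -> [0, 0, 0, 2, 8]

Answer:  4  0  0  0  0
64  0  0  0  0
 2  0  0  0  0
32 64  0 64  2
64 32  0 64  8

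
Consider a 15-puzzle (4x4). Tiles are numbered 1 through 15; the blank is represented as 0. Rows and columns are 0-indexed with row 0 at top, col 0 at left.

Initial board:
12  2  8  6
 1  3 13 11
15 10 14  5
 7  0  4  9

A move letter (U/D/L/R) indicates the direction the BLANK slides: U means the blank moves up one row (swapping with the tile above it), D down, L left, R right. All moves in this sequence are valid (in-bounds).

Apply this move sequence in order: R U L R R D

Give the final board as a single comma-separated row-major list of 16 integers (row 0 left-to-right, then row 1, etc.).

After move 1 (R):
12  2  8  6
 1  3 13 11
15 10 14  5
 7  4  0  9

After move 2 (U):
12  2  8  6
 1  3 13 11
15 10  0  5
 7  4 14  9

After move 3 (L):
12  2  8  6
 1  3 13 11
15  0 10  5
 7  4 14  9

After move 4 (R):
12  2  8  6
 1  3 13 11
15 10  0  5
 7  4 14  9

After move 5 (R):
12  2  8  6
 1  3 13 11
15 10  5  0
 7  4 14  9

After move 6 (D):
12  2  8  6
 1  3 13 11
15 10  5  9
 7  4 14  0

Answer: 12, 2, 8, 6, 1, 3, 13, 11, 15, 10, 5, 9, 7, 4, 14, 0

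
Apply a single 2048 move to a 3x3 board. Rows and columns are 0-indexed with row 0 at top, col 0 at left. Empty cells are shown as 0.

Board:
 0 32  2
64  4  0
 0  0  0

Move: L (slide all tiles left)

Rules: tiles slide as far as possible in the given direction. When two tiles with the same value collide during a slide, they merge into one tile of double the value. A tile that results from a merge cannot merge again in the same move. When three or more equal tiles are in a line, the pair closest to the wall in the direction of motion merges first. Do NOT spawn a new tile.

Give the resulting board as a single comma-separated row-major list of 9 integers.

Answer: 32, 2, 0, 64, 4, 0, 0, 0, 0

Derivation:
Slide left:
row 0: [0, 32, 2] -> [32, 2, 0]
row 1: [64, 4, 0] -> [64, 4, 0]
row 2: [0, 0, 0] -> [0, 0, 0]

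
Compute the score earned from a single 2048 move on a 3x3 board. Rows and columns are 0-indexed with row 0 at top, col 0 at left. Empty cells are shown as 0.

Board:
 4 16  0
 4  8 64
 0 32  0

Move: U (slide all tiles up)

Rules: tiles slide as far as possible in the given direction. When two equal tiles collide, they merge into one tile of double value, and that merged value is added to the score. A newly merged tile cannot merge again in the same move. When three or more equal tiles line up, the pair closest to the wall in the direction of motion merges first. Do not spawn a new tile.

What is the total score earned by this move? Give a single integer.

Answer: 8

Derivation:
Slide up:
col 0: [4, 4, 0] -> [8, 0, 0]  score +8 (running 8)
col 1: [16, 8, 32] -> [16, 8, 32]  score +0 (running 8)
col 2: [0, 64, 0] -> [64, 0, 0]  score +0 (running 8)
Board after move:
 8 16 64
 0  8  0
 0 32  0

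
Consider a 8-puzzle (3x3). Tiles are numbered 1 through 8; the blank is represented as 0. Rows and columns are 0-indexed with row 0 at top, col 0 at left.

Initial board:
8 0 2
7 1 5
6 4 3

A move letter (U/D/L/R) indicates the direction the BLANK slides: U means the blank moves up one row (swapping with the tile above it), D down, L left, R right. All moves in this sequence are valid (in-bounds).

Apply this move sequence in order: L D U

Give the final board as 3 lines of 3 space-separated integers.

After move 1 (L):
0 8 2
7 1 5
6 4 3

After move 2 (D):
7 8 2
0 1 5
6 4 3

After move 3 (U):
0 8 2
7 1 5
6 4 3

Answer: 0 8 2
7 1 5
6 4 3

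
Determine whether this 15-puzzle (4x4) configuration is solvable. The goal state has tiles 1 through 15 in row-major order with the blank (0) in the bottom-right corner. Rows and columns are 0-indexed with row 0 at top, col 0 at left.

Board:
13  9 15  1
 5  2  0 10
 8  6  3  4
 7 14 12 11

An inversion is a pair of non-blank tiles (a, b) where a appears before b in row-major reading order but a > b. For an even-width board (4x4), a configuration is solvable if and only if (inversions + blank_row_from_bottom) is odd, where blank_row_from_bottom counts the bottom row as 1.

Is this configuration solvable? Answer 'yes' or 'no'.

Inversions: 49
Blank is in row 1 (0-indexed from top), which is row 3 counting from the bottom (bottom = 1).
49 + 3 = 52, which is even, so the puzzle is not solvable.

Answer: no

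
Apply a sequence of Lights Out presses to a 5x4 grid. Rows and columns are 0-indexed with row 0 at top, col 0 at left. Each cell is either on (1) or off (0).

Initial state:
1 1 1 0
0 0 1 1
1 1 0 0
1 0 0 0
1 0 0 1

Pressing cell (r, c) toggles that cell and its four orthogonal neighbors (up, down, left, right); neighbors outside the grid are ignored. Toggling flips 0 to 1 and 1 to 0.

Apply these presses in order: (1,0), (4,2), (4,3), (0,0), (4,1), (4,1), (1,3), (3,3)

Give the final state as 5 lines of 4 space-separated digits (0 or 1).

Answer: 1 0 1 1
0 1 0 0
0 1 0 0
1 0 0 0
1 1 0 0

Derivation:
After press 1 at (1,0):
0 1 1 0
1 1 1 1
0 1 0 0
1 0 0 0
1 0 0 1

After press 2 at (4,2):
0 1 1 0
1 1 1 1
0 1 0 0
1 0 1 0
1 1 1 0

After press 3 at (4,3):
0 1 1 0
1 1 1 1
0 1 0 0
1 0 1 1
1 1 0 1

After press 4 at (0,0):
1 0 1 0
0 1 1 1
0 1 0 0
1 0 1 1
1 1 0 1

After press 5 at (4,1):
1 0 1 0
0 1 1 1
0 1 0 0
1 1 1 1
0 0 1 1

After press 6 at (4,1):
1 0 1 0
0 1 1 1
0 1 0 0
1 0 1 1
1 1 0 1

After press 7 at (1,3):
1 0 1 1
0 1 0 0
0 1 0 1
1 0 1 1
1 1 0 1

After press 8 at (3,3):
1 0 1 1
0 1 0 0
0 1 0 0
1 0 0 0
1 1 0 0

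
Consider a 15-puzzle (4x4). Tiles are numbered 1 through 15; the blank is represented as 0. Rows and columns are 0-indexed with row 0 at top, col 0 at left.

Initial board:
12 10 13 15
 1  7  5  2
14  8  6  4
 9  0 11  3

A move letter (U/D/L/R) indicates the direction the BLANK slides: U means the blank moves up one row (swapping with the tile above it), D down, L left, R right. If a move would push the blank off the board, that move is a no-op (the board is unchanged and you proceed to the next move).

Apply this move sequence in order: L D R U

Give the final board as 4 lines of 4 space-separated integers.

After move 1 (L):
12 10 13 15
 1  7  5  2
14  8  6  4
 0  9 11  3

After move 2 (D):
12 10 13 15
 1  7  5  2
14  8  6  4
 0  9 11  3

After move 3 (R):
12 10 13 15
 1  7  5  2
14  8  6  4
 9  0 11  3

After move 4 (U):
12 10 13 15
 1  7  5  2
14  0  6  4
 9  8 11  3

Answer: 12 10 13 15
 1  7  5  2
14  0  6  4
 9  8 11  3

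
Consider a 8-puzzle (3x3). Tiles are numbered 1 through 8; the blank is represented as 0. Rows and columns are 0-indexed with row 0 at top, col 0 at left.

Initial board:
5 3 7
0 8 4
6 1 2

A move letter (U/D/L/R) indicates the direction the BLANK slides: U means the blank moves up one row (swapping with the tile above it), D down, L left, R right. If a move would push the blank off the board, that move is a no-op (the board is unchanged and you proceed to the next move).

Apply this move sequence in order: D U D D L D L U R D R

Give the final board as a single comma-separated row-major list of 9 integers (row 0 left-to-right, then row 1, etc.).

After move 1 (D):
5 3 7
6 8 4
0 1 2

After move 2 (U):
5 3 7
0 8 4
6 1 2

After move 3 (D):
5 3 7
6 8 4
0 1 2

After move 4 (D):
5 3 7
6 8 4
0 1 2

After move 5 (L):
5 3 7
6 8 4
0 1 2

After move 6 (D):
5 3 7
6 8 4
0 1 2

After move 7 (L):
5 3 7
6 8 4
0 1 2

After move 8 (U):
5 3 7
0 8 4
6 1 2

After move 9 (R):
5 3 7
8 0 4
6 1 2

After move 10 (D):
5 3 7
8 1 4
6 0 2

After move 11 (R):
5 3 7
8 1 4
6 2 0

Answer: 5, 3, 7, 8, 1, 4, 6, 2, 0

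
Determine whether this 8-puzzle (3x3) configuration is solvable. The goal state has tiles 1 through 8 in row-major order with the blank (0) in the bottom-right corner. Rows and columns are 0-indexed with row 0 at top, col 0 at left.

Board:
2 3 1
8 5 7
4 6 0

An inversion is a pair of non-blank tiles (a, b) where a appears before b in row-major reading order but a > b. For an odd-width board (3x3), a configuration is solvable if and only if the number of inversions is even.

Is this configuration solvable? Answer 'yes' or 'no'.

Answer: no

Derivation:
Inversions (pairs i<j in row-major order where tile[i] > tile[j] > 0): 9
9 is odd, so the puzzle is not solvable.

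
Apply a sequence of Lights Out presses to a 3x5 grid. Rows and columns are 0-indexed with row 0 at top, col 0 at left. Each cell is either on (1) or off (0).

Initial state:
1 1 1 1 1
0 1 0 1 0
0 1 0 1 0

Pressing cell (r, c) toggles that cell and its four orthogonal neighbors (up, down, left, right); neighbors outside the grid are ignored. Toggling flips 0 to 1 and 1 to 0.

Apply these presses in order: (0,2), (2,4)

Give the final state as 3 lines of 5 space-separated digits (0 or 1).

After press 1 at (0,2):
1 0 0 0 1
0 1 1 1 0
0 1 0 1 0

After press 2 at (2,4):
1 0 0 0 1
0 1 1 1 1
0 1 0 0 1

Answer: 1 0 0 0 1
0 1 1 1 1
0 1 0 0 1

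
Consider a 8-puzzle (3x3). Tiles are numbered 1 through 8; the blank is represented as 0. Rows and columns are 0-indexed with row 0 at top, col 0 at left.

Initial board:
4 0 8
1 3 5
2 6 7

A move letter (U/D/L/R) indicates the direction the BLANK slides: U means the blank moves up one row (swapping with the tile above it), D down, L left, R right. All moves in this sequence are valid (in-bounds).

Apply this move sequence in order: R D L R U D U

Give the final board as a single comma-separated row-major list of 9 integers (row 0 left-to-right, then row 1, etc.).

Answer: 4, 8, 0, 1, 3, 5, 2, 6, 7

Derivation:
After move 1 (R):
4 8 0
1 3 5
2 6 7

After move 2 (D):
4 8 5
1 3 0
2 6 7

After move 3 (L):
4 8 5
1 0 3
2 6 7

After move 4 (R):
4 8 5
1 3 0
2 6 7

After move 5 (U):
4 8 0
1 3 5
2 6 7

After move 6 (D):
4 8 5
1 3 0
2 6 7

After move 7 (U):
4 8 0
1 3 5
2 6 7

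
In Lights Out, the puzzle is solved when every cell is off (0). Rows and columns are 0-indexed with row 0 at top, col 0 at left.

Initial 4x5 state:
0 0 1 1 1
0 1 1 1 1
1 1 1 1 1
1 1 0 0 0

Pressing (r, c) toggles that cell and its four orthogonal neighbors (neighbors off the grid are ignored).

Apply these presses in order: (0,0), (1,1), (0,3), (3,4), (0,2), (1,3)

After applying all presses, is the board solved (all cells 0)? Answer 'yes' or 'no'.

After press 1 at (0,0):
1 1 1 1 1
1 1 1 1 1
1 1 1 1 1
1 1 0 0 0

After press 2 at (1,1):
1 0 1 1 1
0 0 0 1 1
1 0 1 1 1
1 1 0 0 0

After press 3 at (0,3):
1 0 0 0 0
0 0 0 0 1
1 0 1 1 1
1 1 0 0 0

After press 4 at (3,4):
1 0 0 0 0
0 0 0 0 1
1 0 1 1 0
1 1 0 1 1

After press 5 at (0,2):
1 1 1 1 0
0 0 1 0 1
1 0 1 1 0
1 1 0 1 1

After press 6 at (1,3):
1 1 1 0 0
0 0 0 1 0
1 0 1 0 0
1 1 0 1 1

Lights still on: 10

Answer: no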